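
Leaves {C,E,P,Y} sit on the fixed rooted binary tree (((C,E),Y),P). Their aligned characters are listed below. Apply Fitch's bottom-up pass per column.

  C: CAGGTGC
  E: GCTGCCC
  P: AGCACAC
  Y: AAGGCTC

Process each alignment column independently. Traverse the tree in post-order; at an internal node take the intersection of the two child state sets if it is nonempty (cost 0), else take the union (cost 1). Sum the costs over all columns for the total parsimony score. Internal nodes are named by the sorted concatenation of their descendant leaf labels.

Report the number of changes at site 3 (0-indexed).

1

site 0, node CE: C={C} ∪ E={G} → {C,G} (+1)
site 0, node CEY: CE={C,G} ∪ Y={A} → {A,C,G} (+1)
site 0, node CEPY: CEY={A,C,G} ∩ P={A} → {A} (+0)
site 1, node CE: C={A} ∪ E={C} → {A,C} (+1)
site 1, node CEY: CE={A,C} ∩ Y={A} → {A} (+0)
site 1, node CEPY: CEY={A} ∪ P={G} → {A,G} (+1)
site 2, node CE: C={G} ∪ E={T} → {G,T} (+1)
site 2, node CEY: CE={G,T} ∩ Y={G} → {G} (+0)
site 2, node CEPY: CEY={G} ∪ P={C} → {C,G} (+1)
site 3, node CE: C={G} ∩ E={G} → {G} (+0)
site 3, node CEY: CE={G} ∩ Y={G} → {G} (+0)
site 3, node CEPY: CEY={G} ∪ P={A} → {A,G} (+1)
site 4, node CE: C={T} ∪ E={C} → {C,T} (+1)
site 4, node CEY: CE={C,T} ∩ Y={C} → {C} (+0)
site 4, node CEPY: CEY={C} ∩ P={C} → {C} (+0)
site 5, node CE: C={G} ∪ E={C} → {C,G} (+1)
site 5, node CEY: CE={C,G} ∪ Y={T} → {C,G,T} (+1)
site 5, node CEPY: CEY={C,G,T} ∪ P={A} → {A,C,G,T} (+1)
site 6, node CE: C={C} ∩ E={C} → {C} (+0)
site 6, node CEY: CE={C} ∩ Y={C} → {C} (+0)
site 6, node CEPY: CEY={C} ∩ P={C} → {C} (+0)
per-site changes: [2, 2, 2, 1, 1, 3, 0]; total = 11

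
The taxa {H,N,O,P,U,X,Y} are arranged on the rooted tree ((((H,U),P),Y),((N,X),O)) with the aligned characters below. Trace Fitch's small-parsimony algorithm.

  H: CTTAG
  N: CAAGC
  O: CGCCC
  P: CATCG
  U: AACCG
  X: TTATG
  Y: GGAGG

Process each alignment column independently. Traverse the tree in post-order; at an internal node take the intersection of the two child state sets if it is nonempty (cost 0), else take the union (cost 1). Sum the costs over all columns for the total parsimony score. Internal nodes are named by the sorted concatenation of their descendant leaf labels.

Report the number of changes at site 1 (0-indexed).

4

HU@0: {C} ∪ {A} = {A,C} (union, +1)
HPU@0: {A,C} ∩ {C} = {C} (intersection, +0)
HPUY@0: {C} ∪ {G} = {C,G} (union, +1)
NX@0: {C} ∪ {T} = {C,T} (union, +1)
NOX@0: {C,T} ∩ {C} = {C} (intersection, +0)
HNOPUXY@0: {C,G} ∩ {C} = {C} (intersection, +0)
HU@1: {T} ∪ {A} = {A,T} (union, +1)
HPU@1: {A,T} ∩ {A} = {A} (intersection, +0)
HPUY@1: {A} ∪ {G} = {A,G} (union, +1)
NX@1: {A} ∪ {T} = {A,T} (union, +1)
NOX@1: {A,T} ∪ {G} = {A,G,T} (union, +1)
HNOPUXY@1: {A,G} ∩ {A,G,T} = {A,G} (intersection, +0)
HU@2: {T} ∪ {C} = {C,T} (union, +1)
HPU@2: {C,T} ∩ {T} = {T} (intersection, +0)
HPUY@2: {T} ∪ {A} = {A,T} (union, +1)
NX@2: {A} ∩ {A} = {A} (intersection, +0)
NOX@2: {A} ∪ {C} = {A,C} (union, +1)
HNOPUXY@2: {A,T} ∩ {A,C} = {A} (intersection, +0)
HU@3: {A} ∪ {C} = {A,C} (union, +1)
HPU@3: {A,C} ∩ {C} = {C} (intersection, +0)
HPUY@3: {C} ∪ {G} = {C,G} (union, +1)
NX@3: {G} ∪ {T} = {G,T} (union, +1)
NOX@3: {G,T} ∪ {C} = {C,G,T} (union, +1)
HNOPUXY@3: {C,G} ∩ {C,G,T} = {C,G} (intersection, +0)
HU@4: {G} ∩ {G} = {G} (intersection, +0)
HPU@4: {G} ∩ {G} = {G} (intersection, +0)
HPUY@4: {G} ∩ {G} = {G} (intersection, +0)
NX@4: {C} ∪ {G} = {C,G} (union, +1)
NOX@4: {C,G} ∩ {C} = {C} (intersection, +0)
HNOPUXY@4: {G} ∪ {C} = {C,G} (union, +1)
per-site changes: [3, 4, 3, 4, 2]; total = 16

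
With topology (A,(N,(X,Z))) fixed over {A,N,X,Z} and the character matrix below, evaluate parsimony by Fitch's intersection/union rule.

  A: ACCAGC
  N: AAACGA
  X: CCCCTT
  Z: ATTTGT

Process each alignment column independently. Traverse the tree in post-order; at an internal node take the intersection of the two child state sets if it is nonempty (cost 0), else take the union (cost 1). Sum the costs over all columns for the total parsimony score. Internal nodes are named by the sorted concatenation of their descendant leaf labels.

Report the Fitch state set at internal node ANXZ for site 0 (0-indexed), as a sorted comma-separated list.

XZ@0: {C} ∪ {A} = {A,C} (union, +1)
NXZ@0: {A} ∩ {A,C} = {A} (intersection, +0)
ANXZ@0: {A} ∩ {A} = {A} (intersection, +0)
XZ@1: {C} ∪ {T} = {C,T} (union, +1)
NXZ@1: {A} ∪ {C,T} = {A,C,T} (union, +1)
ANXZ@1: {C} ∩ {A,C,T} = {C} (intersection, +0)
XZ@2: {C} ∪ {T} = {C,T} (union, +1)
NXZ@2: {A} ∪ {C,T} = {A,C,T} (union, +1)
ANXZ@2: {C} ∩ {A,C,T} = {C} (intersection, +0)
XZ@3: {C} ∪ {T} = {C,T} (union, +1)
NXZ@3: {C} ∩ {C,T} = {C} (intersection, +0)
ANXZ@3: {A} ∪ {C} = {A,C} (union, +1)
XZ@4: {T} ∪ {G} = {G,T} (union, +1)
NXZ@4: {G} ∩ {G,T} = {G} (intersection, +0)
ANXZ@4: {G} ∩ {G} = {G} (intersection, +0)
XZ@5: {T} ∩ {T} = {T} (intersection, +0)
NXZ@5: {A} ∪ {T} = {A,T} (union, +1)
ANXZ@5: {C} ∪ {A,T} = {A,C,T} (union, +1)
per-site changes: [1, 2, 2, 2, 1, 2]; total = 10

A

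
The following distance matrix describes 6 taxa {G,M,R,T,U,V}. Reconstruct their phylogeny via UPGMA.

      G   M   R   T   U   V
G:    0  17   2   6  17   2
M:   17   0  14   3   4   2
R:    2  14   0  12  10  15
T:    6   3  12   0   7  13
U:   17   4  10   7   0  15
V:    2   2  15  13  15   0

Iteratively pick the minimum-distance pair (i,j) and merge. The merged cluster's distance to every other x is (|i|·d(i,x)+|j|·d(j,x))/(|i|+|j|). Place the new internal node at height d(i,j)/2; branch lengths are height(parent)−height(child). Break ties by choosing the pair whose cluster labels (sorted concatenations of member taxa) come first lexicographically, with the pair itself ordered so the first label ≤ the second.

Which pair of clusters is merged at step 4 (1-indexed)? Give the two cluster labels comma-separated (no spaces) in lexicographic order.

iteration 1: select G,R (d=2); attach at lengths (1, 1); label the merged cluster GR
  updated: d(GR,M)=31/2, d(GR,T)=9, d(GR,U)=27/2, d(GR,V)=17/2
iteration 2: select M,V (d=2); attach at lengths (1, 1); label the merged cluster MV
  updated: d(GR,MV)=12, d(MV,T)=8, d(MV,U)=19/2
iteration 3: select T,U (d=7); attach at lengths (7/2, 7/2); label the merged cluster TU
  updated: d(GR,TU)=45/4, d(MV,TU)=35/4
iteration 4: select MV,TU (d=35/4); attach at lengths (27/8, 7/8); label the merged cluster MTUV
  updated: d(GR,MTUV)=93/8
iteration 5: select GR,MTUV (d=93/8); attach at lengths (77/16, 23/16); label the merged cluster GMRTUV
final tree: ((G:1,R:1):77/16,((M:1,V:1):27/8,(T:7/2,U:7/2):7/8):23/16)
total length: 43/2

MV,TU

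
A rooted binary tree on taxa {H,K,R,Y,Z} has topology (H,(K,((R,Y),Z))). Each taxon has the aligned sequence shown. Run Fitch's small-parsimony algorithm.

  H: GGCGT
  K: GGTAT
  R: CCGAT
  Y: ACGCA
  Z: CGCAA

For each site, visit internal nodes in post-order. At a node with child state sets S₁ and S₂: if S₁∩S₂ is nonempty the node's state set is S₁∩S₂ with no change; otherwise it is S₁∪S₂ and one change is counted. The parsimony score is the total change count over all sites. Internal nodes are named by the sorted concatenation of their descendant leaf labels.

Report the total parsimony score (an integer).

9

site 0, node RY: R={C} ∪ Y={A} → {A,C} (+1)
site 0, node RYZ: RY={A,C} ∩ Z={C} → {C} (+0)
site 0, node KRYZ: K={G} ∪ RYZ={C} → {C,G} (+1)
site 0, node HKRYZ: H={G} ∩ KRYZ={C,G} → {G} (+0)
site 1, node RY: R={C} ∩ Y={C} → {C} (+0)
site 1, node RYZ: RY={C} ∪ Z={G} → {C,G} (+1)
site 1, node KRYZ: K={G} ∩ RYZ={C,G} → {G} (+0)
site 1, node HKRYZ: H={G} ∩ KRYZ={G} → {G} (+0)
site 2, node RY: R={G} ∩ Y={G} → {G} (+0)
site 2, node RYZ: RY={G} ∪ Z={C} → {C,G} (+1)
site 2, node KRYZ: K={T} ∪ RYZ={C,G} → {C,G,T} (+1)
site 2, node HKRYZ: H={C} ∩ KRYZ={C,G,T} → {C} (+0)
site 3, node RY: R={A} ∪ Y={C} → {A,C} (+1)
site 3, node RYZ: RY={A,C} ∩ Z={A} → {A} (+0)
site 3, node KRYZ: K={A} ∩ RYZ={A} → {A} (+0)
site 3, node HKRYZ: H={G} ∪ KRYZ={A} → {A,G} (+1)
site 4, node RY: R={T} ∪ Y={A} → {A,T} (+1)
site 4, node RYZ: RY={A,T} ∩ Z={A} → {A} (+0)
site 4, node KRYZ: K={T} ∪ RYZ={A} → {A,T} (+1)
site 4, node HKRYZ: H={T} ∩ KRYZ={A,T} → {T} (+0)
per-site changes: [2, 1, 2, 2, 2]; total = 9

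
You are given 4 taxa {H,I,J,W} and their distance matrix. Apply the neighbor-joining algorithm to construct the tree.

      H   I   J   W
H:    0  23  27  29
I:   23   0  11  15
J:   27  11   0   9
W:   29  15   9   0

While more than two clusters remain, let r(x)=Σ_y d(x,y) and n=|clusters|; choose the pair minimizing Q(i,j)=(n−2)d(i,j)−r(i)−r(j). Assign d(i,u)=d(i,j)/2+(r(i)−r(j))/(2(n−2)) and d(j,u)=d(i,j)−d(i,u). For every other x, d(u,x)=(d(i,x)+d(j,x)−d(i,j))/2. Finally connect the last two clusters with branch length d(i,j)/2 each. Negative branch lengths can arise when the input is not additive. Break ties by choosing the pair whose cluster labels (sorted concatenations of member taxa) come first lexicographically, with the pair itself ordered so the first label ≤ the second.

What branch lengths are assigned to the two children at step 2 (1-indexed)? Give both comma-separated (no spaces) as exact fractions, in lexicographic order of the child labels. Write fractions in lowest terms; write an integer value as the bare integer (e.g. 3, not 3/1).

9/2,3

step 1: merge (H,I) at d=23, Q=-82; branch lengths H→19, I→4; new cluster HI
  updated: d(HI,J)=15/2, d(HI,W)=21/2
step 2: merge (HI,J) at d=15/2, Q=-27; branch lengths HI→9/2, J→3; new cluster HIJ
  updated: d(HIJ,W)=6
step 3: merge (HIJ,W) at d=6; branch lengths HIJ→3, W→3; new cluster HIJW
final tree: (((H:19,I:4):9/2,J:3):3,W:3)
total length: 73/2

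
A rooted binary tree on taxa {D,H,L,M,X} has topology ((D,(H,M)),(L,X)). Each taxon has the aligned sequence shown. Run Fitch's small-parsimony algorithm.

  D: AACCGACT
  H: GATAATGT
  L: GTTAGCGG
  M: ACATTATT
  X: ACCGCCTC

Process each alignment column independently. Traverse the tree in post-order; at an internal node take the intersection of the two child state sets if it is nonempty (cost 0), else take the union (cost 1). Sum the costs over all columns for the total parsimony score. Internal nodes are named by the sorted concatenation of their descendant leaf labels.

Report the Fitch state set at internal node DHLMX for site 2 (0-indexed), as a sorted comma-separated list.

[col 0] HM: children H:{G}, M:{A} ∪→ {A,G}; cost 1
[col 0] DHM: children D:{A}, HM:{A,G} ∩→ {A}; cost 0
[col 0] LX: children L:{G}, X:{A} ∪→ {A,G}; cost 1
[col 0] DHLMX: children DHM:{A}, LX:{A,G} ∩→ {A}; cost 0
[col 1] HM: children H:{A}, M:{C} ∪→ {A,C}; cost 1
[col 1] DHM: children D:{A}, HM:{A,C} ∩→ {A}; cost 0
[col 1] LX: children L:{T}, X:{C} ∪→ {C,T}; cost 1
[col 1] DHLMX: children DHM:{A}, LX:{C,T} ∪→ {A,C,T}; cost 1
[col 2] HM: children H:{T}, M:{A} ∪→ {A,T}; cost 1
[col 2] DHM: children D:{C}, HM:{A,T} ∪→ {A,C,T}; cost 1
[col 2] LX: children L:{T}, X:{C} ∪→ {C,T}; cost 1
[col 2] DHLMX: children DHM:{A,C,T}, LX:{C,T} ∩→ {C,T}; cost 0
[col 3] HM: children H:{A}, M:{T} ∪→ {A,T}; cost 1
[col 3] DHM: children D:{C}, HM:{A,T} ∪→ {A,C,T}; cost 1
[col 3] LX: children L:{A}, X:{G} ∪→ {A,G}; cost 1
[col 3] DHLMX: children DHM:{A,C,T}, LX:{A,G} ∩→ {A}; cost 0
[col 4] HM: children H:{A}, M:{T} ∪→ {A,T}; cost 1
[col 4] DHM: children D:{G}, HM:{A,T} ∪→ {A,G,T}; cost 1
[col 4] LX: children L:{G}, X:{C} ∪→ {C,G}; cost 1
[col 4] DHLMX: children DHM:{A,G,T}, LX:{C,G} ∩→ {G}; cost 0
[col 5] HM: children H:{T}, M:{A} ∪→ {A,T}; cost 1
[col 5] DHM: children D:{A}, HM:{A,T} ∩→ {A}; cost 0
[col 5] LX: children L:{C}, X:{C} ∩→ {C}; cost 0
[col 5] DHLMX: children DHM:{A}, LX:{C} ∪→ {A,C}; cost 1
[col 6] HM: children H:{G}, M:{T} ∪→ {G,T}; cost 1
[col 6] DHM: children D:{C}, HM:{G,T} ∪→ {C,G,T}; cost 1
[col 6] LX: children L:{G}, X:{T} ∪→ {G,T}; cost 1
[col 6] DHLMX: children DHM:{C,G,T}, LX:{G,T} ∩→ {G,T}; cost 0
[col 7] HM: children H:{T}, M:{T} ∩→ {T}; cost 0
[col 7] DHM: children D:{T}, HM:{T} ∩→ {T}; cost 0
[col 7] LX: children L:{G}, X:{C} ∪→ {C,G}; cost 1
[col 7] DHLMX: children DHM:{T}, LX:{C,G} ∪→ {C,G,T}; cost 1
per-site changes: [2, 3, 3, 3, 3, 2, 3, 2]; total = 21

C,T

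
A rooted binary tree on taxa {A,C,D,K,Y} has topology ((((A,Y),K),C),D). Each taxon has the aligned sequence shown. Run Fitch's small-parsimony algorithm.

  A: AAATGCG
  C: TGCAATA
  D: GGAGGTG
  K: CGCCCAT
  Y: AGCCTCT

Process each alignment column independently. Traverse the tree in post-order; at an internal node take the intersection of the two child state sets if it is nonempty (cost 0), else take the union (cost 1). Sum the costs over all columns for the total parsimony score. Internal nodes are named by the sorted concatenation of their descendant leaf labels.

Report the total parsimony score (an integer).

17

site 0, node AY: A={A} ∩ Y={A} → {A} (+0)
site 0, node AKY: AY={A} ∪ K={C} → {A,C} (+1)
site 0, node ACKY: AKY={A,C} ∪ C={T} → {A,C,T} (+1)
site 0, node ACDKY: ACKY={A,C,T} ∪ D={G} → {A,C,G,T} (+1)
site 1, node AY: A={A} ∪ Y={G} → {A,G} (+1)
site 1, node AKY: AY={A,G} ∩ K={G} → {G} (+0)
site 1, node ACKY: AKY={G} ∩ C={G} → {G} (+0)
site 1, node ACDKY: ACKY={G} ∩ D={G} → {G} (+0)
site 2, node AY: A={A} ∪ Y={C} → {A,C} (+1)
site 2, node AKY: AY={A,C} ∩ K={C} → {C} (+0)
site 2, node ACKY: AKY={C} ∩ C={C} → {C} (+0)
site 2, node ACDKY: ACKY={C} ∪ D={A} → {A,C} (+1)
site 3, node AY: A={T} ∪ Y={C} → {C,T} (+1)
site 3, node AKY: AY={C,T} ∩ K={C} → {C} (+0)
site 3, node ACKY: AKY={C} ∪ C={A} → {A,C} (+1)
site 3, node ACDKY: ACKY={A,C} ∪ D={G} → {A,C,G} (+1)
site 4, node AY: A={G} ∪ Y={T} → {G,T} (+1)
site 4, node AKY: AY={G,T} ∪ K={C} → {C,G,T} (+1)
site 4, node ACKY: AKY={C,G,T} ∪ C={A} → {A,C,G,T} (+1)
site 4, node ACDKY: ACKY={A,C,G,T} ∩ D={G} → {G} (+0)
site 5, node AY: A={C} ∩ Y={C} → {C} (+0)
site 5, node AKY: AY={C} ∪ K={A} → {A,C} (+1)
site 5, node ACKY: AKY={A,C} ∪ C={T} → {A,C,T} (+1)
site 5, node ACDKY: ACKY={A,C,T} ∩ D={T} → {T} (+0)
site 6, node AY: A={G} ∪ Y={T} → {G,T} (+1)
site 6, node AKY: AY={G,T} ∩ K={T} → {T} (+0)
site 6, node ACKY: AKY={T} ∪ C={A} → {A,T} (+1)
site 6, node ACDKY: ACKY={A,T} ∪ D={G} → {A,G,T} (+1)
per-site changes: [3, 1, 2, 3, 3, 2, 3]; total = 17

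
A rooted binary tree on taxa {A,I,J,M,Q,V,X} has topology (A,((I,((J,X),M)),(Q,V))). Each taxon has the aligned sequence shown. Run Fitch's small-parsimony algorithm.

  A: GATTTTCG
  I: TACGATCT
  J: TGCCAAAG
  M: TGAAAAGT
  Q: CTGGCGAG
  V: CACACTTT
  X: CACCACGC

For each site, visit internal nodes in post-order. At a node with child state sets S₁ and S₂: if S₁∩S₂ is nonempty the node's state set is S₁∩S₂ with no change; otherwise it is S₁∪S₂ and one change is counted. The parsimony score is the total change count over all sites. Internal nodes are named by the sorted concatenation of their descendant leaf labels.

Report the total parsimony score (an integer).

site 0, node JX: J={T} ∪ X={C} → {C,T} (+1)
site 0, node JMX: JX={C,T} ∩ M={T} → {T} (+0)
site 0, node IJMX: I={T} ∩ JMX={T} → {T} (+0)
site 0, node QV: Q={C} ∩ V={C} → {C} (+0)
site 0, node IJMQVX: IJMX={T} ∪ QV={C} → {C,T} (+1)
site 0, node AIJMQVX: A={G} ∪ IJMQVX={C,T} → {C,G,T} (+1)
site 1, node JX: J={G} ∪ X={A} → {A,G} (+1)
site 1, node JMX: JX={A,G} ∩ M={G} → {G} (+0)
site 1, node IJMX: I={A} ∪ JMX={G} → {A,G} (+1)
site 1, node QV: Q={T} ∪ V={A} → {A,T} (+1)
site 1, node IJMQVX: IJMX={A,G} ∩ QV={A,T} → {A} (+0)
site 1, node AIJMQVX: A={A} ∩ IJMQVX={A} → {A} (+0)
site 2, node JX: J={C} ∩ X={C} → {C} (+0)
site 2, node JMX: JX={C} ∪ M={A} → {A,C} (+1)
site 2, node IJMX: I={C} ∩ JMX={A,C} → {C} (+0)
site 2, node QV: Q={G} ∪ V={C} → {C,G} (+1)
site 2, node IJMQVX: IJMX={C} ∩ QV={C,G} → {C} (+0)
site 2, node AIJMQVX: A={T} ∪ IJMQVX={C} → {C,T} (+1)
site 3, node JX: J={C} ∩ X={C} → {C} (+0)
site 3, node JMX: JX={C} ∪ M={A} → {A,C} (+1)
site 3, node IJMX: I={G} ∪ JMX={A,C} → {A,C,G} (+1)
site 3, node QV: Q={G} ∪ V={A} → {A,G} (+1)
site 3, node IJMQVX: IJMX={A,C,G} ∩ QV={A,G} → {A,G} (+0)
site 3, node AIJMQVX: A={T} ∪ IJMQVX={A,G} → {A,G,T} (+1)
site 4, node JX: J={A} ∩ X={A} → {A} (+0)
site 4, node JMX: JX={A} ∩ M={A} → {A} (+0)
site 4, node IJMX: I={A} ∩ JMX={A} → {A} (+0)
site 4, node QV: Q={C} ∩ V={C} → {C} (+0)
site 4, node IJMQVX: IJMX={A} ∪ QV={C} → {A,C} (+1)
site 4, node AIJMQVX: A={T} ∪ IJMQVX={A,C} → {A,C,T} (+1)
site 5, node JX: J={A} ∪ X={C} → {A,C} (+1)
site 5, node JMX: JX={A,C} ∩ M={A} → {A} (+0)
site 5, node IJMX: I={T} ∪ JMX={A} → {A,T} (+1)
site 5, node QV: Q={G} ∪ V={T} → {G,T} (+1)
site 5, node IJMQVX: IJMX={A,T} ∩ QV={G,T} → {T} (+0)
site 5, node AIJMQVX: A={T} ∩ IJMQVX={T} → {T} (+0)
site 6, node JX: J={A} ∪ X={G} → {A,G} (+1)
site 6, node JMX: JX={A,G} ∩ M={G} → {G} (+0)
site 6, node IJMX: I={C} ∪ JMX={G} → {C,G} (+1)
site 6, node QV: Q={A} ∪ V={T} → {A,T} (+1)
site 6, node IJMQVX: IJMX={C,G} ∪ QV={A,T} → {A,C,G,T} (+1)
site 6, node AIJMQVX: A={C} ∩ IJMQVX={A,C,G,T} → {C} (+0)
site 7, node JX: J={G} ∪ X={C} → {C,G} (+1)
site 7, node JMX: JX={C,G} ∪ M={T} → {C,G,T} (+1)
site 7, node IJMX: I={T} ∩ JMX={C,G,T} → {T} (+0)
site 7, node QV: Q={G} ∪ V={T} → {G,T} (+1)
site 7, node IJMQVX: IJMX={T} ∩ QV={G,T} → {T} (+0)
site 7, node AIJMQVX: A={G} ∪ IJMQVX={T} → {G,T} (+1)
per-site changes: [3, 3, 3, 4, 2, 3, 4, 4]; total = 26

26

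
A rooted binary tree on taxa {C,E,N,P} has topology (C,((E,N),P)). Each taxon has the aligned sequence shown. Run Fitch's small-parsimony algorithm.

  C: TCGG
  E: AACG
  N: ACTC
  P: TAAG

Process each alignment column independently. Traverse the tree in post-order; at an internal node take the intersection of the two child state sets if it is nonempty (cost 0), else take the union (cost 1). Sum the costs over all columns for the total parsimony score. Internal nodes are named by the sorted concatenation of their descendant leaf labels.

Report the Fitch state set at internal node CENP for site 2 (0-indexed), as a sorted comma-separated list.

A,C,G,T

EN@0: {A} ∩ {A} = {A} (intersection, +0)
ENP@0: {A} ∪ {T} = {A,T} (union, +1)
CENP@0: {T} ∩ {A,T} = {T} (intersection, +0)
EN@1: {A} ∪ {C} = {A,C} (union, +1)
ENP@1: {A,C} ∩ {A} = {A} (intersection, +0)
CENP@1: {C} ∪ {A} = {A,C} (union, +1)
EN@2: {C} ∪ {T} = {C,T} (union, +1)
ENP@2: {C,T} ∪ {A} = {A,C,T} (union, +1)
CENP@2: {G} ∪ {A,C,T} = {A,C,G,T} (union, +1)
EN@3: {G} ∪ {C} = {C,G} (union, +1)
ENP@3: {C,G} ∩ {G} = {G} (intersection, +0)
CENP@3: {G} ∩ {G} = {G} (intersection, +0)
per-site changes: [1, 2, 3, 1]; total = 7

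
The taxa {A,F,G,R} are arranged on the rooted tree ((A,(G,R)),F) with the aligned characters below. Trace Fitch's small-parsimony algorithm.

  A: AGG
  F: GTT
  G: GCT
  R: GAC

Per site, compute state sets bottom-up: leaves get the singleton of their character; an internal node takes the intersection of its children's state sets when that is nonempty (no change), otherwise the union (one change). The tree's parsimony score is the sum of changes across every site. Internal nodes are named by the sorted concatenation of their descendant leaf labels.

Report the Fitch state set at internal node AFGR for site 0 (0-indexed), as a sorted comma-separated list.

[col 0] GR: children G:{G}, R:{G} ∩→ {G}; cost 0
[col 0] AGR: children A:{A}, GR:{G} ∪→ {A,G}; cost 1
[col 0] AFGR: children AGR:{A,G}, F:{G} ∩→ {G}; cost 0
[col 1] GR: children G:{C}, R:{A} ∪→ {A,C}; cost 1
[col 1] AGR: children A:{G}, GR:{A,C} ∪→ {A,C,G}; cost 1
[col 1] AFGR: children AGR:{A,C,G}, F:{T} ∪→ {A,C,G,T}; cost 1
[col 2] GR: children G:{T}, R:{C} ∪→ {C,T}; cost 1
[col 2] AGR: children A:{G}, GR:{C,T} ∪→ {C,G,T}; cost 1
[col 2] AFGR: children AGR:{C,G,T}, F:{T} ∩→ {T}; cost 0
per-site changes: [1, 3, 2]; total = 6

G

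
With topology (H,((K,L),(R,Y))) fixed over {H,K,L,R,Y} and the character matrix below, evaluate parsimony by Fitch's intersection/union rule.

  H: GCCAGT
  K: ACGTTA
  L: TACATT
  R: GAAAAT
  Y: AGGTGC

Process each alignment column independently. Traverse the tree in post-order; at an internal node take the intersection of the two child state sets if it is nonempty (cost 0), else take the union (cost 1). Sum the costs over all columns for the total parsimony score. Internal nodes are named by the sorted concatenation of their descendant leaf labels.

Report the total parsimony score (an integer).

15

[col 0] KL: children K:{A}, L:{T} ∪→ {A,T}; cost 1
[col 0] RY: children R:{G}, Y:{A} ∪→ {A,G}; cost 1
[col 0] KLRY: children KL:{A,T}, RY:{A,G} ∩→ {A}; cost 0
[col 0] HKLRY: children H:{G}, KLRY:{A} ∪→ {A,G}; cost 1
[col 1] KL: children K:{C}, L:{A} ∪→ {A,C}; cost 1
[col 1] RY: children R:{A}, Y:{G} ∪→ {A,G}; cost 1
[col 1] KLRY: children KL:{A,C}, RY:{A,G} ∩→ {A}; cost 0
[col 1] HKLRY: children H:{C}, KLRY:{A} ∪→ {A,C}; cost 1
[col 2] KL: children K:{G}, L:{C} ∪→ {C,G}; cost 1
[col 2] RY: children R:{A}, Y:{G} ∪→ {A,G}; cost 1
[col 2] KLRY: children KL:{C,G}, RY:{A,G} ∩→ {G}; cost 0
[col 2] HKLRY: children H:{C}, KLRY:{G} ∪→ {C,G}; cost 1
[col 3] KL: children K:{T}, L:{A} ∪→ {A,T}; cost 1
[col 3] RY: children R:{A}, Y:{T} ∪→ {A,T}; cost 1
[col 3] KLRY: children KL:{A,T}, RY:{A,T} ∩→ {A,T}; cost 0
[col 3] HKLRY: children H:{A}, KLRY:{A,T} ∩→ {A}; cost 0
[col 4] KL: children K:{T}, L:{T} ∩→ {T}; cost 0
[col 4] RY: children R:{A}, Y:{G} ∪→ {A,G}; cost 1
[col 4] KLRY: children KL:{T}, RY:{A,G} ∪→ {A,G,T}; cost 1
[col 4] HKLRY: children H:{G}, KLRY:{A,G,T} ∩→ {G}; cost 0
[col 5] KL: children K:{A}, L:{T} ∪→ {A,T}; cost 1
[col 5] RY: children R:{T}, Y:{C} ∪→ {C,T}; cost 1
[col 5] KLRY: children KL:{A,T}, RY:{C,T} ∩→ {T}; cost 0
[col 5] HKLRY: children H:{T}, KLRY:{T} ∩→ {T}; cost 0
per-site changes: [3, 3, 3, 2, 2, 2]; total = 15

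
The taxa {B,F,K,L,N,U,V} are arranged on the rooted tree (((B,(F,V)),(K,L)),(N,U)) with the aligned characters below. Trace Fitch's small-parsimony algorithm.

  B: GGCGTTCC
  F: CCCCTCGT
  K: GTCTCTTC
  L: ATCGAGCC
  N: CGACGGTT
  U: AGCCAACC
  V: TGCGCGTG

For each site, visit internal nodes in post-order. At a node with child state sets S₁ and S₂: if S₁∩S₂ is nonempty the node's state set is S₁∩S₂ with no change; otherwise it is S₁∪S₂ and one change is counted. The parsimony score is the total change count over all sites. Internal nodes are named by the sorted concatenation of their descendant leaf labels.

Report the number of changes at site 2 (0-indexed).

1

[col 0] FV: children F:{C}, V:{T} ∪→ {C,T}; cost 1
[col 0] BFV: children B:{G}, FV:{C,T} ∪→ {C,G,T}; cost 1
[col 0] KL: children K:{G}, L:{A} ∪→ {A,G}; cost 1
[col 0] BFKLV: children BFV:{C,G,T}, KL:{A,G} ∩→ {G}; cost 0
[col 0] NU: children N:{C}, U:{A} ∪→ {A,C}; cost 1
[col 0] BFKLNUV: children BFKLV:{G}, NU:{A,C} ∪→ {A,C,G}; cost 1
[col 1] FV: children F:{C}, V:{G} ∪→ {C,G}; cost 1
[col 1] BFV: children B:{G}, FV:{C,G} ∩→ {G}; cost 0
[col 1] KL: children K:{T}, L:{T} ∩→ {T}; cost 0
[col 1] BFKLV: children BFV:{G}, KL:{T} ∪→ {G,T}; cost 1
[col 1] NU: children N:{G}, U:{G} ∩→ {G}; cost 0
[col 1] BFKLNUV: children BFKLV:{G,T}, NU:{G} ∩→ {G}; cost 0
[col 2] FV: children F:{C}, V:{C} ∩→ {C}; cost 0
[col 2] BFV: children B:{C}, FV:{C} ∩→ {C}; cost 0
[col 2] KL: children K:{C}, L:{C} ∩→ {C}; cost 0
[col 2] BFKLV: children BFV:{C}, KL:{C} ∩→ {C}; cost 0
[col 2] NU: children N:{A}, U:{C} ∪→ {A,C}; cost 1
[col 2] BFKLNUV: children BFKLV:{C}, NU:{A,C} ∩→ {C}; cost 0
[col 3] FV: children F:{C}, V:{G} ∪→ {C,G}; cost 1
[col 3] BFV: children B:{G}, FV:{C,G} ∩→ {G}; cost 0
[col 3] KL: children K:{T}, L:{G} ∪→ {G,T}; cost 1
[col 3] BFKLV: children BFV:{G}, KL:{G,T} ∩→ {G}; cost 0
[col 3] NU: children N:{C}, U:{C} ∩→ {C}; cost 0
[col 3] BFKLNUV: children BFKLV:{G}, NU:{C} ∪→ {C,G}; cost 1
[col 4] FV: children F:{T}, V:{C} ∪→ {C,T}; cost 1
[col 4] BFV: children B:{T}, FV:{C,T} ∩→ {T}; cost 0
[col 4] KL: children K:{C}, L:{A} ∪→ {A,C}; cost 1
[col 4] BFKLV: children BFV:{T}, KL:{A,C} ∪→ {A,C,T}; cost 1
[col 4] NU: children N:{G}, U:{A} ∪→ {A,G}; cost 1
[col 4] BFKLNUV: children BFKLV:{A,C,T}, NU:{A,G} ∩→ {A}; cost 0
[col 5] FV: children F:{C}, V:{G} ∪→ {C,G}; cost 1
[col 5] BFV: children B:{T}, FV:{C,G} ∪→ {C,G,T}; cost 1
[col 5] KL: children K:{T}, L:{G} ∪→ {G,T}; cost 1
[col 5] BFKLV: children BFV:{C,G,T}, KL:{G,T} ∩→ {G,T}; cost 0
[col 5] NU: children N:{G}, U:{A} ∪→ {A,G}; cost 1
[col 5] BFKLNUV: children BFKLV:{G,T}, NU:{A,G} ∩→ {G}; cost 0
[col 6] FV: children F:{G}, V:{T} ∪→ {G,T}; cost 1
[col 6] BFV: children B:{C}, FV:{G,T} ∪→ {C,G,T}; cost 1
[col 6] KL: children K:{T}, L:{C} ∪→ {C,T}; cost 1
[col 6] BFKLV: children BFV:{C,G,T}, KL:{C,T} ∩→ {C,T}; cost 0
[col 6] NU: children N:{T}, U:{C} ∪→ {C,T}; cost 1
[col 6] BFKLNUV: children BFKLV:{C,T}, NU:{C,T} ∩→ {C,T}; cost 0
[col 7] FV: children F:{T}, V:{G} ∪→ {G,T}; cost 1
[col 7] BFV: children B:{C}, FV:{G,T} ∪→ {C,G,T}; cost 1
[col 7] KL: children K:{C}, L:{C} ∩→ {C}; cost 0
[col 7] BFKLV: children BFV:{C,G,T}, KL:{C} ∩→ {C}; cost 0
[col 7] NU: children N:{T}, U:{C} ∪→ {C,T}; cost 1
[col 7] BFKLNUV: children BFKLV:{C}, NU:{C,T} ∩→ {C}; cost 0
per-site changes: [5, 2, 1, 3, 4, 4, 4, 3]; total = 26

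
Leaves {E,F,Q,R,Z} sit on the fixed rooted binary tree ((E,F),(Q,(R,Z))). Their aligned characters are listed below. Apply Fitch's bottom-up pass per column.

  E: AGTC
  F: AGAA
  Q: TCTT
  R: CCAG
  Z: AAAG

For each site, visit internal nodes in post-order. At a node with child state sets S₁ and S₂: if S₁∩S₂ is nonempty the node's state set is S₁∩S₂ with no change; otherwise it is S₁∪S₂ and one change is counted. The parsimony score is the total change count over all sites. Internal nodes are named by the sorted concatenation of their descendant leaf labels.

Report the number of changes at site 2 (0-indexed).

2

site 0, node EF: E={A} ∩ F={A} → {A} (+0)
site 0, node RZ: R={C} ∪ Z={A} → {A,C} (+1)
site 0, node QRZ: Q={T} ∪ RZ={A,C} → {A,C,T} (+1)
site 0, node EFQRZ: EF={A} ∩ QRZ={A,C,T} → {A} (+0)
site 1, node EF: E={G} ∩ F={G} → {G} (+0)
site 1, node RZ: R={C} ∪ Z={A} → {A,C} (+1)
site 1, node QRZ: Q={C} ∩ RZ={A,C} → {C} (+0)
site 1, node EFQRZ: EF={G} ∪ QRZ={C} → {C,G} (+1)
site 2, node EF: E={T} ∪ F={A} → {A,T} (+1)
site 2, node RZ: R={A} ∩ Z={A} → {A} (+0)
site 2, node QRZ: Q={T} ∪ RZ={A} → {A,T} (+1)
site 2, node EFQRZ: EF={A,T} ∩ QRZ={A,T} → {A,T} (+0)
site 3, node EF: E={C} ∪ F={A} → {A,C} (+1)
site 3, node RZ: R={G} ∩ Z={G} → {G} (+0)
site 3, node QRZ: Q={T} ∪ RZ={G} → {G,T} (+1)
site 3, node EFQRZ: EF={A,C} ∪ QRZ={G,T} → {A,C,G,T} (+1)
per-site changes: [2, 2, 2, 3]; total = 9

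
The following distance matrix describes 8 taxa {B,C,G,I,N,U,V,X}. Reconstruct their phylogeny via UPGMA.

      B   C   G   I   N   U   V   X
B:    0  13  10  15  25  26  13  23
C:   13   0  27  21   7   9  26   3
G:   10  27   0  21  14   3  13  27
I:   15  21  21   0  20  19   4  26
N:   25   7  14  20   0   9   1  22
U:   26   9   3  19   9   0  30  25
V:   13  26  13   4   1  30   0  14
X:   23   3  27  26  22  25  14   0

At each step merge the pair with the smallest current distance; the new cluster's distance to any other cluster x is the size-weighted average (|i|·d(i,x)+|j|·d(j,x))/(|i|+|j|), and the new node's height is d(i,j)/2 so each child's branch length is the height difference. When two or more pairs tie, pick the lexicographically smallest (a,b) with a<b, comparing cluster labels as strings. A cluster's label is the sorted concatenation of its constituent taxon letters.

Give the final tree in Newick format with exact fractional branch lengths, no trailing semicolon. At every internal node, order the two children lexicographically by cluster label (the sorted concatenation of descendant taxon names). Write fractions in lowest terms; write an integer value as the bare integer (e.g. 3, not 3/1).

step 1: merge (N,V) at d=1; branch lengths N→1/2, V→1/2; new cluster NV
  updated: d(B,NV)=19, d(C,NV)=33/2, d(G,NV)=27/2, d(I,NV)=12, d(NV,U)=39/2, d(NV,X)=18
step 2: merge (C,X) at d=3; branch lengths C→3/2, X→3/2; new cluster CX
  updated: d(B,CX)=18, d(CX,G)=27, d(CX,I)=47/2, d(CX,NV)=69/4, d(CX,U)=17
step 3: merge (G,U) at d=3; branch lengths G→3/2, U→3/2; new cluster GU
  updated: d(B,GU)=18, d(CX,GU)=22, d(GU,I)=20, d(GU,NV)=33/2
step 4: merge (I,NV) at d=12; branch lengths I→6, NV→11/2; new cluster INV
  updated: d(B,INV)=53/3, d(CX,INV)=58/3, d(GU,INV)=53/3
step 5: merge (B,INV) at d=53/3; branch lengths B→53/6, INV→17/6; new cluster BINV
  updated: d(BINV,CX)=19, d(BINV,GU)=71/4
step 6: merge (BINV,GU) at d=71/4; branch lengths BINV→1/24, GU→59/8; new cluster BGINUV
  updated: d(BGINUV,CX)=20
step 7: merge (BGINUV,CX) at d=20; branch lengths BGINUV→9/8, CX→17/2; new cluster BCGINUVX
final tree: (((B:53/6,(I:6,(N:1/2,V:1/2):11/2):17/6):1/24,(G:3/2,U:3/2):59/8):9/8,(C:3/2,X:3/2):17/2)
total length: 1133/24

(((B:53/6,(I:6,(N:1/2,V:1/2):11/2):17/6):1/24,(G:3/2,U:3/2):59/8):9/8,(C:3/2,X:3/2):17/2)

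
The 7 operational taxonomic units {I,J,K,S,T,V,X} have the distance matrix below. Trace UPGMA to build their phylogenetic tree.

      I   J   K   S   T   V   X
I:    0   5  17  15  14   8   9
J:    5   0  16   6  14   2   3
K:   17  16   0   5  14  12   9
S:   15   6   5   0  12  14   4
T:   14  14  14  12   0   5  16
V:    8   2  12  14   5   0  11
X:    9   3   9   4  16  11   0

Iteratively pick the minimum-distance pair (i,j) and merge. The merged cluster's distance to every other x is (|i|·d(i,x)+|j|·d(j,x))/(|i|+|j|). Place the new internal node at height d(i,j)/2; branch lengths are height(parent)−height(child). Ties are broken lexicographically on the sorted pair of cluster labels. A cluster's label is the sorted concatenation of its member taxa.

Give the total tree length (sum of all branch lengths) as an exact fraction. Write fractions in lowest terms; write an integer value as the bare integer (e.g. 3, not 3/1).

82/3

iteration 1: select J,V (d=2); attach at lengths (1, 1); label the merged cluster JV
  updated: d(I,JV)=13/2, d(JV,K)=14, d(JV,S)=10, d(JV,T)=19/2, d(JV,X)=7
iteration 2: select S,X (d=4); attach at lengths (2, 2); label the merged cluster SX
  updated: d(I,SX)=12, d(JV,SX)=17/2, d(K,SX)=7, d(SX,T)=14
iteration 3: select I,JV (d=13/2); attach at lengths (13/4, 9/4); label the merged cluster IJV
  updated: d(IJV,K)=15, d(IJV,SX)=29/3, d(IJV,T)=11
iteration 4: select K,SX (d=7); attach at lengths (7/2, 3/2); label the merged cluster KSX
  updated: d(IJV,KSX)=103/9, d(KSX,T)=14
iteration 5: select IJV,T (d=11); attach at lengths (9/4, 11/2); label the merged cluster IJTV
  updated: d(IJTV,KSX)=145/12
iteration 6: select IJTV,KSX (d=145/12); attach at lengths (13/24, 61/24); label the merged cluster IJKSTVX
final tree: (((I:13/4,(J:1,V:1):9/4):9/4,T:11/2):13/24,(K:7/2,(S:2,X:2):3/2):61/24)
total length: 82/3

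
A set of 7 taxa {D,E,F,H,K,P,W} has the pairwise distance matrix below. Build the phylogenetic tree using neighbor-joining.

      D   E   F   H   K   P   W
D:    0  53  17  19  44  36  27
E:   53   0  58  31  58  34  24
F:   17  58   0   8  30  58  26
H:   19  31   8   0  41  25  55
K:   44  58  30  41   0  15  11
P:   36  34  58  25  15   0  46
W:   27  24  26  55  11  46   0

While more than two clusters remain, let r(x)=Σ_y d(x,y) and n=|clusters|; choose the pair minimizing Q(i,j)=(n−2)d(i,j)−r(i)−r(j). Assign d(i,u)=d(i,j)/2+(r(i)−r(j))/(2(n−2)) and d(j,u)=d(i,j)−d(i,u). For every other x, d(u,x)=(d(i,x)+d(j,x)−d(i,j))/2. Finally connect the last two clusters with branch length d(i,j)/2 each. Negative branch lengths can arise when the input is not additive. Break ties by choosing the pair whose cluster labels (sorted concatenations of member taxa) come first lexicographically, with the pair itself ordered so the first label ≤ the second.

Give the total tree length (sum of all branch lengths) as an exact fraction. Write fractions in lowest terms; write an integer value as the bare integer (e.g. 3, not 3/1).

iteration 1: select K,P (d=15, Q=-338); attach at lengths (6, 9); label the merged cluster KP
  updated: d(D,KP)=65/2, d(E,KP)=77/2, d(F,KP)=73/2, d(H,KP)=51/2, d(KP,W)=21
iteration 2: select E,W (d=24, Q=-523/2); attach at lengths (295/16, 89/16); label the merged cluster EW
  updated: d(D,EW)=28, d(EW,F)=30, d(EW,H)=31, d(EW,KP)=71/4
iteration 3: select EW,KP (d=71/4, Q=-663/4); attach at lengths (191/24, 235/24); label the merged cluster EKPW
  updated: d(D,EKPW)=171/8, d(EKPW,F)=195/8, d(EKPW,H)=155/8
iteration 4: select D,EKPW (d=171/8, Q=-319/4); attach at lengths (35/4, 101/8); label the merged cluster DEKPW
  updated: d(DEKPW,F)=10, d(DEKPW,H)=17/2
iteration 5: select DEKPW,F (d=10, Q=-53/2); attach at lengths (21/4, 19/4); label the merged cluster DEFKPW
  updated: d(DEFKPW,H)=13/4
iteration 6: select DEFKPW,H (d=13/4); attach at lengths (13/8, 13/8); label the merged cluster DEFHKPW
final tree: (((D:35/4,((E:295/16,W:89/16):191/24,(K:6,P:9):235/24):101/8):21/4,F:19/4):13/8,H:13/8)
total length: 731/8

731/8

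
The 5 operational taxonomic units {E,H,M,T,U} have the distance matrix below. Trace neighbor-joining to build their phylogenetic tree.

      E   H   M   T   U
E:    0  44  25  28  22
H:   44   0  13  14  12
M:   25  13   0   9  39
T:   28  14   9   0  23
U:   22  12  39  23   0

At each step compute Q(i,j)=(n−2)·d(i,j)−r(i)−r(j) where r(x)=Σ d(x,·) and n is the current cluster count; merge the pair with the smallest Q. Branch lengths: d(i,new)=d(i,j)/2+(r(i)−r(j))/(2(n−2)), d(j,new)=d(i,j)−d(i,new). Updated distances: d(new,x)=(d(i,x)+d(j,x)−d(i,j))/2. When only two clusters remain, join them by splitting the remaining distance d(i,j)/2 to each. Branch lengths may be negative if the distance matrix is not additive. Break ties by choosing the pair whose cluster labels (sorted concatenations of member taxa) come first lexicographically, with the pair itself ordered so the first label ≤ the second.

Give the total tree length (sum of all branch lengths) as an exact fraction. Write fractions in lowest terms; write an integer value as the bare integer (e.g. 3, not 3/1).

step 1: merge (E,U) at d=22, Q=-149; branch lengths E→89/6, U→43/6; new cluster EU
  updated: d(EU,H)=17, d(EU,M)=21, d(EU,T)=29/2
step 2: merge (EU,H) at d=17, Q=-125/2; branch lengths EU→85/8, H→51/8; new cluster EHU
  updated: d(EHU,M)=17/2, d(EHU,T)=23/4
step 3: merge (EHU,M) at d=17/2, Q=-93/4; branch lengths EHU→21/8, M→47/8; new cluster EHMU
  updated: d(EHMU,T)=25/8
step 4: merge (EHMU,T) at d=25/8; branch lengths EHMU→25/16, T→25/16; new cluster EHMTU
final tree: ((((E:89/6,U:43/6):85/8,H:51/8):21/8,M:47/8):25/16,T:25/16)
total length: 405/8

405/8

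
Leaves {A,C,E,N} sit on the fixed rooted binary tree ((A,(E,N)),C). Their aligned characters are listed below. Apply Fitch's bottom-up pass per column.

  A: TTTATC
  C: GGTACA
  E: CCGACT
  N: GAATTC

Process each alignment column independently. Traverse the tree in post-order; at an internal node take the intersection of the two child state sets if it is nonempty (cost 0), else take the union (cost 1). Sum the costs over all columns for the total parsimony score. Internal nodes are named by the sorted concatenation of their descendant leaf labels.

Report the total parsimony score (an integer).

EN@0: {C} ∪ {G} = {C,G} (union, +1)
AEN@0: {T} ∪ {C,G} = {C,G,T} (union, +1)
ACEN@0: {C,G,T} ∩ {G} = {G} (intersection, +0)
EN@1: {C} ∪ {A} = {A,C} (union, +1)
AEN@1: {T} ∪ {A,C} = {A,C,T} (union, +1)
ACEN@1: {A,C,T} ∪ {G} = {A,C,G,T} (union, +1)
EN@2: {G} ∪ {A} = {A,G} (union, +1)
AEN@2: {T} ∪ {A,G} = {A,G,T} (union, +1)
ACEN@2: {A,G,T} ∩ {T} = {T} (intersection, +0)
EN@3: {A} ∪ {T} = {A,T} (union, +1)
AEN@3: {A} ∩ {A,T} = {A} (intersection, +0)
ACEN@3: {A} ∩ {A} = {A} (intersection, +0)
EN@4: {C} ∪ {T} = {C,T} (union, +1)
AEN@4: {T} ∩ {C,T} = {T} (intersection, +0)
ACEN@4: {T} ∪ {C} = {C,T} (union, +1)
EN@5: {T} ∪ {C} = {C,T} (union, +1)
AEN@5: {C} ∩ {C,T} = {C} (intersection, +0)
ACEN@5: {C} ∪ {A} = {A,C} (union, +1)
per-site changes: [2, 3, 2, 1, 2, 2]; total = 12

12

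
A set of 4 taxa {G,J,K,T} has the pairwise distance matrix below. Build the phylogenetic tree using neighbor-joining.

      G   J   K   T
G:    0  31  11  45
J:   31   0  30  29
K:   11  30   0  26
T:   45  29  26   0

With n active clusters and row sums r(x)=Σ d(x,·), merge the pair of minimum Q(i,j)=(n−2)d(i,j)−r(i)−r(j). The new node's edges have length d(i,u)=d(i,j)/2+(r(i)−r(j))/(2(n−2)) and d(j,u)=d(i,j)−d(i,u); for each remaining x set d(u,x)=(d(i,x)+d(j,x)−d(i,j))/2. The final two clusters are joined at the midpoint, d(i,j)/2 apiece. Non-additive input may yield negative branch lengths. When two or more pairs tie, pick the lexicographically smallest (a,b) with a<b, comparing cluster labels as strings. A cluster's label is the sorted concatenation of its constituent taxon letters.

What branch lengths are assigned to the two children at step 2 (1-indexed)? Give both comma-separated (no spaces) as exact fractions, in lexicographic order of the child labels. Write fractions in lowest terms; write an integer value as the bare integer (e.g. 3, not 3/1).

1. join G+K (d=11, Q=-132) ⇒ GK; edges |G|=21/2, |K|=1/2
  updated: d(GK,J)=25, d(GK,T)=30
2. join GK+J (d=25, Q=-84) ⇒ GJK; edges |GK|=13, |J|=12
  updated: d(GJK,T)=17
3. join GJK+T (d=17) ⇒ GJKT; edges |GJK|=17/2, |T|=17/2
final tree: (((G:21/2,K:1/2):13,J:12):17/2,T:17/2)
total length: 53

13,12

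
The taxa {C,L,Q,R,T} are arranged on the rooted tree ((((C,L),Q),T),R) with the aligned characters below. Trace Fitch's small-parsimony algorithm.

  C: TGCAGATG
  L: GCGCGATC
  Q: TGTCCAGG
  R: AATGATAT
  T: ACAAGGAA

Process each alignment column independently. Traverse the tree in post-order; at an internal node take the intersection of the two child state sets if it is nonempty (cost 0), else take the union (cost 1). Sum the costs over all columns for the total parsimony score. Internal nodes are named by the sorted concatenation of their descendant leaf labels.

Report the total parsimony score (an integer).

[col 0] CL: children C:{T}, L:{G} ∪→ {G,T}; cost 1
[col 0] CLQ: children CL:{G,T}, Q:{T} ∩→ {T}; cost 0
[col 0] CLQT: children CLQ:{T}, T:{A} ∪→ {A,T}; cost 1
[col 0] CLQRT: children CLQT:{A,T}, R:{A} ∩→ {A}; cost 0
[col 1] CL: children C:{G}, L:{C} ∪→ {C,G}; cost 1
[col 1] CLQ: children CL:{C,G}, Q:{G} ∩→ {G}; cost 0
[col 1] CLQT: children CLQ:{G}, T:{C} ∪→ {C,G}; cost 1
[col 1] CLQRT: children CLQT:{C,G}, R:{A} ∪→ {A,C,G}; cost 1
[col 2] CL: children C:{C}, L:{G} ∪→ {C,G}; cost 1
[col 2] CLQ: children CL:{C,G}, Q:{T} ∪→ {C,G,T}; cost 1
[col 2] CLQT: children CLQ:{C,G,T}, T:{A} ∪→ {A,C,G,T}; cost 1
[col 2] CLQRT: children CLQT:{A,C,G,T}, R:{T} ∩→ {T}; cost 0
[col 3] CL: children C:{A}, L:{C} ∪→ {A,C}; cost 1
[col 3] CLQ: children CL:{A,C}, Q:{C} ∩→ {C}; cost 0
[col 3] CLQT: children CLQ:{C}, T:{A} ∪→ {A,C}; cost 1
[col 3] CLQRT: children CLQT:{A,C}, R:{G} ∪→ {A,C,G}; cost 1
[col 4] CL: children C:{G}, L:{G} ∩→ {G}; cost 0
[col 4] CLQ: children CL:{G}, Q:{C} ∪→ {C,G}; cost 1
[col 4] CLQT: children CLQ:{C,G}, T:{G} ∩→ {G}; cost 0
[col 4] CLQRT: children CLQT:{G}, R:{A} ∪→ {A,G}; cost 1
[col 5] CL: children C:{A}, L:{A} ∩→ {A}; cost 0
[col 5] CLQ: children CL:{A}, Q:{A} ∩→ {A}; cost 0
[col 5] CLQT: children CLQ:{A}, T:{G} ∪→ {A,G}; cost 1
[col 5] CLQRT: children CLQT:{A,G}, R:{T} ∪→ {A,G,T}; cost 1
[col 6] CL: children C:{T}, L:{T} ∩→ {T}; cost 0
[col 6] CLQ: children CL:{T}, Q:{G} ∪→ {G,T}; cost 1
[col 6] CLQT: children CLQ:{G,T}, T:{A} ∪→ {A,G,T}; cost 1
[col 6] CLQRT: children CLQT:{A,G,T}, R:{A} ∩→ {A}; cost 0
[col 7] CL: children C:{G}, L:{C} ∪→ {C,G}; cost 1
[col 7] CLQ: children CL:{C,G}, Q:{G} ∩→ {G}; cost 0
[col 7] CLQT: children CLQ:{G}, T:{A} ∪→ {A,G}; cost 1
[col 7] CLQRT: children CLQT:{A,G}, R:{T} ∪→ {A,G,T}; cost 1
per-site changes: [2, 3, 3, 3, 2, 2, 2, 3]; total = 20

20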